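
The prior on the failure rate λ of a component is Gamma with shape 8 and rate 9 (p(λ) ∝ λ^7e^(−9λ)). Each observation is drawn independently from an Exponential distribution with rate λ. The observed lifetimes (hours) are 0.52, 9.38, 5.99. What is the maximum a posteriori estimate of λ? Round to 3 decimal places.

The Exponential(rate=λ) likelihood is ∝ λ^n e^(−λΣtᵢ). Here n = 3 and Σtᵢ = 0.52 + 9.38 + 5.99 = 15.89.
Posterior ∝ λ^7e^(−9λ) · λ^3e^(−15.89λ) = λ^10e^(−24.89λ), i.e. Gamma(11, 24.89).
Mode = (a−1)/b = 10/24.89 ≈ 0.402.

λ̂_MAP = 0.402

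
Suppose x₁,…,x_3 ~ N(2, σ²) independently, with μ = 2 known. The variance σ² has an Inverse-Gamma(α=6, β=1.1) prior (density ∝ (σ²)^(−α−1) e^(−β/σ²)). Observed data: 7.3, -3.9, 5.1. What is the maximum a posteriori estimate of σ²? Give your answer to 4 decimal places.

σ̂²_MAP = 4.3947

Sum of squared deviations about the known mean: SS = (7.3−2)² + (-3.9−2)² + (5.1−2)² = 72.51.
The Normal likelihood contributes (σ²)^(−n/2) exp(−SS/(2σ²)), so the posterior is Inverse-Gamma(α + n/2, β + SS/2) = Inverse-Gamma(7.5, 37.355).
The mode of Inverse-Gamma(a, b) is b/(a+1) = 37.355/8.5 ≈ 4.3947.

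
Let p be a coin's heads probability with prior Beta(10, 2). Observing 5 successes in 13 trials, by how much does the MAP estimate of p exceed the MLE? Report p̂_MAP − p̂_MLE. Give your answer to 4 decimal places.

MAP − MLE = 0.2241

Posterior is Beta(15, 10); MAP = (15−1)/(25−2) = 14/23 ≈ 0.60870.
MLE ignores the prior: p̂_MLE = k/n = 5/13 ≈ 0.38462.
Difference = 14/23 − 5/13 = 67/299 ≈ 0.2241.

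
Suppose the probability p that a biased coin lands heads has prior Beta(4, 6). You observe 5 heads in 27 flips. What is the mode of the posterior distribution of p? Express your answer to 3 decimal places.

p̂_MAP = 0.229

Prior: Beta(4, 6).
Data: 5 successes in 27 trials. The binomial likelihood contributes p^5(1−p)^22, so the posterior is Beta(4+5, 6+22) = Beta(9, 28).
For Beta(a, b) with a, b > 1 the mode is (a−1)/(a+b−2) = 8/35 ≈ 0.229.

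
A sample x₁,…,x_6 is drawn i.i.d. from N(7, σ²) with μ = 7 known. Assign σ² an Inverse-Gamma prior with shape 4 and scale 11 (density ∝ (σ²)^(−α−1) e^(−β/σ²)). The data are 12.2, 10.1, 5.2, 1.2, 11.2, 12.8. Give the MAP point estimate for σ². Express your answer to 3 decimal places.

Sum of squared deviations about the known mean: SS = (12.2−7)² + (10.1−7)² + (5.2−7)² + (1.2−7)² + (11.2−7)² + (12.8−7)² = 124.81.
The Normal likelihood contributes (σ²)^(−n/2) exp(−SS/(2σ²)), so the posterior is Inverse-Gamma(α + n/2, β + SS/2) = Inverse-Gamma(7, 73.405).
The mode of Inverse-Gamma(a, b) is b/(a+1) = 73.405/8 ≈ 9.176.

σ̂²_MAP = 9.176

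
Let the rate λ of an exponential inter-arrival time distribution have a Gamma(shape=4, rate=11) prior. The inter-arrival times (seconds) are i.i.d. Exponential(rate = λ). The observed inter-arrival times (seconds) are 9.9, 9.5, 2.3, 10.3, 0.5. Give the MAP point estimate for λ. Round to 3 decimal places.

λ̂_MAP = 0.184

The Exponential(rate=λ) likelihood is ∝ λ^n e^(−λΣtᵢ). Here n = 5 and Σtᵢ = 9.9 + 9.5 + 2.3 + 10.3 + 0.5 = 32.5.
Posterior ∝ λ^3e^(−11λ) · λ^5e^(−32.5λ) = λ^8e^(−43.5λ), i.e. Gamma(9, 43.5).
Mode = (a−1)/b = 8/43.5 ≈ 0.184.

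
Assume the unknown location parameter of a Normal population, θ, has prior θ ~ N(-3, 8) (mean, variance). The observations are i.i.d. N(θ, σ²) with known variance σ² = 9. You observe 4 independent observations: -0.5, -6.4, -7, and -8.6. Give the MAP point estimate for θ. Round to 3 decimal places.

θ̂_MAP = -5.049

n = 4; x̄ = ((-0.5) + (-6.4) + (-7) + (-8.6))/4 = -22.5/4 = -5.625.
For a Normal prior and Normal likelihood with known variance, the posterior is Normal; its mode equals its mean, the precision-weighted average.
Prior precision 1/σ₀² = 1/8 = 0.125; data precision n/σ² = 4/9.
θ̂ = (0.125·(-3) + (4/9)·(-5.625)) / (0.125 + 4/9) = (-2.875)/(41/72) = -207/41 ≈ -5.049.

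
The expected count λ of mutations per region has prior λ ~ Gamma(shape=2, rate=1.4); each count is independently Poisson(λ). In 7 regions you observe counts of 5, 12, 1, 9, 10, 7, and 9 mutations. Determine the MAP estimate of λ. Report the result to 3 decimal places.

λ̂_MAP = 6.429

Σxᵢ = 5+12+1+9+10+7+9 = 53, with n = 7.
Posterior ∝ λe^(−1.4λ) · λ^53e^(−7λ) = λ^54e^(−8.4λ), i.e. Gamma(shape=55, rate=8.4).
The mode of a Gamma(a, b) with a ≥ 1 (shape–rate) is (a−1)/b = 54/8.4 ≈ 6.429.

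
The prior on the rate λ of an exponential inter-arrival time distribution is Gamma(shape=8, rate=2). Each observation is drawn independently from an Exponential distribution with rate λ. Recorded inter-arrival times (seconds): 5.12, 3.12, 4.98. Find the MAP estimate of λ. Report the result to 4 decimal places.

λ̂_MAP = 0.6570

The Exponential(rate=λ) likelihood is ∝ λ^n e^(−λΣtᵢ). Here n = 3 and Σtᵢ = 5.12 + 3.12 + 4.98 = 13.22.
Posterior ∝ λ^7e^(−2λ) · λ^3e^(−13.22λ) = λ^10e^(−15.22λ), i.e. Gamma(11, 15.22).
Mode = (a−1)/b = 10/15.22 ≈ 0.6570.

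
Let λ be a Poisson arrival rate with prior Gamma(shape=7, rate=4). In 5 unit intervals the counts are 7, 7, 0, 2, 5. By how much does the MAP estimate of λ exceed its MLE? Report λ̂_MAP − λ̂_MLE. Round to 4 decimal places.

MAP − MLE = -1.2000

Σxᵢ = 21. Posterior is Gamma(28, 9); MAP = (28−1)/9 = 27/9 ≈ 3.00000.
MLE = x̄ = 21/5 ≈ 4.20000.
Difference = 27/9 − 21/5 = -6/5 ≈ -1.2000.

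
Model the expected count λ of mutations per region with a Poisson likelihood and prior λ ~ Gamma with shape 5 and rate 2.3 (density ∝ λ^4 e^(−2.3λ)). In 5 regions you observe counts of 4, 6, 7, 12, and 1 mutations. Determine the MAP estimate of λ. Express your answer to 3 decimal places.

λ̂_MAP = 4.658

Σxᵢ = 4+6+7+12+1 = 30, with n = 5.
Posterior ∝ λ^4e^(−2.3λ) · λ^30e^(−5λ) = λ^34e^(−7.3λ), i.e. Gamma(shape=35, rate=7.3).
The mode of a Gamma(a, b) with a ≥ 1 (shape–rate) is (a−1)/b = 34/7.3 ≈ 4.658.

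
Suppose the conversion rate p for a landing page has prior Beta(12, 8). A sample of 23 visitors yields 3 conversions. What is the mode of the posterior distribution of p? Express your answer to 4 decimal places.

Prior: Beta(12, 8).
Data: 3 successes in 23 trials. The binomial likelihood contributes p^3(1−p)^20, so the posterior is Beta(12+3, 8+20) = Beta(15, 28).
For Beta(a, b) with a, b > 1 the mode is (a−1)/(a+b−2) = 14/41 ≈ 0.3415.

p̂_MAP = 0.3415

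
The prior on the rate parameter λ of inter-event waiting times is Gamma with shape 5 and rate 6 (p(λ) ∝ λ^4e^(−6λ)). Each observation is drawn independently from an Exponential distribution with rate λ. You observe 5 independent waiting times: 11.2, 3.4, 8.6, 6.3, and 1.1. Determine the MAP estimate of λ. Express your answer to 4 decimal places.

λ̂_MAP = 0.2459

The Exponential(rate=λ) likelihood is ∝ λ^n e^(−λΣtᵢ). Here n = 5 and Σtᵢ = 11.2 + 3.4 + 8.6 + 6.3 + 1.1 = 30.6.
Posterior ∝ λ^4e^(−6λ) · λ^5e^(−30.6λ) = λ^9e^(−36.6λ), i.e. Gamma(10, 36.6).
Mode = (a−1)/b = 9/36.6 ≈ 0.2459.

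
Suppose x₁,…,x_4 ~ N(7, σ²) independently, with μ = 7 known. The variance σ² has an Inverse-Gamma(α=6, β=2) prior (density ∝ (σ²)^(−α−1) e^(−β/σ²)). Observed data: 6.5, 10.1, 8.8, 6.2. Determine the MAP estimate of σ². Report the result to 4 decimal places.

Sum of squared deviations about the known mean: SS = (6.5−7)² + (10.1−7)² + (8.8−7)² + (6.2−7)² = 13.74.
The Normal likelihood contributes (σ²)^(−n/2) exp(−SS/(2σ²)), so the posterior is Inverse-Gamma(α + n/2, β + SS/2) = Inverse-Gamma(8, 8.87).
The mode of Inverse-Gamma(a, b) is b/(a+1) = 8.87/9 ≈ 0.9856.

σ̂²_MAP = 0.9856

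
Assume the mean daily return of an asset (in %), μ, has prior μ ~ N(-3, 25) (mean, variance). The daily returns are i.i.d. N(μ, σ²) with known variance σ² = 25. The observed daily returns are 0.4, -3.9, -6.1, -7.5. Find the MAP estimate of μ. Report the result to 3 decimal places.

μ̂_MAP = -4.020

n = 4; x̄ = (0.4 + (-3.9) + (-6.1) + (-7.5))/4 = -17.1/4 = -4.275.
For a Normal prior and Normal likelihood with known variance, the posterior is Normal; its mode equals its mean, the precision-weighted average.
Prior precision 1/σ₀² = 1/25 = 0.04; data precision n/σ² = 4/25 = 0.16.
μ̂ = (0.04·(-3) + 0.16·(-4.275)) / (0.04 + 0.16) = (-0.804)/0.2 = -4.020.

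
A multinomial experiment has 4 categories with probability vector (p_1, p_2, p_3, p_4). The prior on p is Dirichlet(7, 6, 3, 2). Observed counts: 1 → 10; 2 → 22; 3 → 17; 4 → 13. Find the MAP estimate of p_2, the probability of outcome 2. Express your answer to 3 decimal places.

The posterior is Dirichlet(αᵢ + nᵢ) = Dirichlet(17, 28, 20, 15).
For a Dirichlet(a₁,…,a_K) with all aᵢ > 1, the mode has j-th component (aⱼ − 1)/(Σaᵢ − K).
Here Σaᵢ = 80 and K = 4, so p_2 = (28 − 1)/(80 − 4) = 27/76 ≈ 0.355.

MAP estimate: 0.355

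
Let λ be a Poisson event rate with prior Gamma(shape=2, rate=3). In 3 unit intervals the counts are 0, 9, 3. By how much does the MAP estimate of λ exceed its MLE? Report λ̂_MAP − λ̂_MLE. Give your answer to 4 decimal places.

Σxᵢ = 12. Posterior is Gamma(14, 6); MAP = (14−1)/6 = 13/6 ≈ 2.16667.
MLE = x̄ = 12/3 ≈ 4.00000.
Difference = 13/6 − 12/3 = -11/6 ≈ -1.8333.

MAP − MLE = -1.8333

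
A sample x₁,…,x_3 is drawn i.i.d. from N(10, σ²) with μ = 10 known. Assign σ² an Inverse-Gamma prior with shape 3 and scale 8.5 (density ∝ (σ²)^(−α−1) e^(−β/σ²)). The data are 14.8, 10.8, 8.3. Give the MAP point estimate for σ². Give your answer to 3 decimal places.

Sum of squared deviations about the known mean: SS = (14.8−10)² + (10.8−10)² + (8.3−10)² = 26.57.
The Normal likelihood contributes (σ²)^(−n/2) exp(−SS/(2σ²)), so the posterior is Inverse-Gamma(α + n/2, β + SS/2) = Inverse-Gamma(4.5, 21.785).
The mode of Inverse-Gamma(a, b) is b/(a+1) = 21.785/5.5 ≈ 3.961.

σ̂²_MAP = 3.961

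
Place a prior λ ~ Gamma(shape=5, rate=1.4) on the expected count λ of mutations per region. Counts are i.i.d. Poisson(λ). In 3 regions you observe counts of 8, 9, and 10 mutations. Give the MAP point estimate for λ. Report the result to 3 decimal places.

Σxᵢ = 8+9+10 = 27, with n = 3.
Posterior ∝ λ^4e^(−1.4λ) · λ^27e^(−3λ) = λ^31e^(−4.4λ), i.e. Gamma(shape=32, rate=4.4).
The mode of a Gamma(a, b) with a ≥ 1 (shape–rate) is (a−1)/b = 31/4.4 ≈ 7.045.

λ̂_MAP = 7.045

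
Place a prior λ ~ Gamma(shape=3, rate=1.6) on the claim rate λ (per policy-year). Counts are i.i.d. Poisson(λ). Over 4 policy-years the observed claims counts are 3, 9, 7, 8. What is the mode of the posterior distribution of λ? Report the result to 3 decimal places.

Σxᵢ = 3+9+7+8 = 27, with n = 4.
Posterior ∝ λ^2e^(−1.6λ) · λ^27e^(−4λ) = λ^29e^(−5.6λ), i.e. Gamma(shape=30, rate=5.6).
The mode of a Gamma(a, b) with a ≥ 1 (shape–rate) is (a−1)/b = 29/5.6 ≈ 5.179.

λ̂_MAP = 5.179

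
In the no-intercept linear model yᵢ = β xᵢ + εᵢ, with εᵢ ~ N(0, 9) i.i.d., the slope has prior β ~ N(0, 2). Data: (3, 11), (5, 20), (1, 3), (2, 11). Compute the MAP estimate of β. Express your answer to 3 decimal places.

log p(β | y) = −Σ(yᵢ − βxᵢ)²/(2·9) − β²/(2·2) + const.
Setting the derivative to zero: Σxᵢ(yᵢ − βxᵢ)/9 − β/2 = 0, so β = Σxᵢyᵢ / (Σxᵢ² + σ²/τ²).
Σxᵢyᵢ = 3·11 + 5·20 + 1·3 + 2·11 = 158; Σxᵢ² = 39; σ²/τ² = 4.5.
β̂_MAP = 158 / (39 + 4.5) = 158/43.5 ≈ 3.632.

β̂_MAP = 3.632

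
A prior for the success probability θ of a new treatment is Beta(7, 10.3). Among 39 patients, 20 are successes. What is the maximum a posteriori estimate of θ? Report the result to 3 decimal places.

θ̂_MAP = 0.479

Prior: Beta(7, 10.3).
Data: 20 successes in 39 trials. The binomial likelihood contributes θ^20(1−θ)^19, so the posterior is Beta(7+20, 10.3+19) = Beta(27, 29.3).
For Beta(a, b) with a, b > 1 the mode is (a−1)/(a+b−2) = 26/54.3 ≈ 0.479.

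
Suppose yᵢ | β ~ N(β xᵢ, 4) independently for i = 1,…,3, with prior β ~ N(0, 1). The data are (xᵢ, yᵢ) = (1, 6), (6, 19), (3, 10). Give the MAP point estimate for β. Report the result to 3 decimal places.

log p(β | y) = −Σ(yᵢ − βxᵢ)²/(2·4) − β²/(2·1) + const.
Setting the derivative to zero: Σxᵢ(yᵢ − βxᵢ)/4 − β/1 = 0, so β = Σxᵢyᵢ / (Σxᵢ² + σ²/τ²).
Σxᵢyᵢ = 1·6 + 6·19 + 3·10 = 150; Σxᵢ² = 46; σ²/τ² = 4.
β̂_MAP = 150 / (46 + 4) = 150/50 ≈ 3.000.

β̂_MAP = 3.000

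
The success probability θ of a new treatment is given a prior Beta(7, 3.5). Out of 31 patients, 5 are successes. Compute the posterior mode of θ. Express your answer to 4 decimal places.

θ̂_MAP = 0.2785

Prior: Beta(7, 3.5).
Data: 5 successes in 31 trials. The binomial likelihood contributes θ^5(1−θ)^26, so the posterior is Beta(7+5, 3.5+26) = Beta(12, 29.5).
For Beta(a, b) with a, b > 1 the mode is (a−1)/(a+b−2) = 11/39.5 ≈ 0.2785.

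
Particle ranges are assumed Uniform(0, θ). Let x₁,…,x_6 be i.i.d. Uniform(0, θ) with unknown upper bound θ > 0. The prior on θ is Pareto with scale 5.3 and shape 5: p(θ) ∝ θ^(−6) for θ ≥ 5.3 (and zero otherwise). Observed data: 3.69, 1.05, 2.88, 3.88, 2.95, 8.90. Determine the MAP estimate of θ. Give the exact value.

θ̂_MAP = 8.90

The Uniform(0, θ) likelihood is θ^(−n) for θ ≥ max(xᵢ), zero otherwise. Here max(xᵢ) = 8.90.
Posterior ∝ θ^(−6) · θ^(−6) = θ^(−12) on θ ≥ max(5.3, 8.90) = 8.90.
This density is strictly decreasing in θ, so the posterior mode lies at the lower boundary of the support.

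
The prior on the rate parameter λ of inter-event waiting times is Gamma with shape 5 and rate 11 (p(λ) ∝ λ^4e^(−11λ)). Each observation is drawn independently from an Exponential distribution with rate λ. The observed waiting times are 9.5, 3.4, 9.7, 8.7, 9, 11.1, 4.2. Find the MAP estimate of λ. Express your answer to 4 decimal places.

λ̂_MAP = 0.1652

The Exponential(rate=λ) likelihood is ∝ λ^n e^(−λΣtᵢ). Here n = 7 and Σtᵢ = 9.5 + 3.4 + 9.7 + 8.7 + 9 + 11.1 + 4.2 = 55.6.
Posterior ∝ λ^4e^(−11λ) · λ^7e^(−55.6λ) = λ^11e^(−66.6λ), i.e. Gamma(12, 66.6).
Mode = (a−1)/b = 11/66.6 ≈ 0.1652.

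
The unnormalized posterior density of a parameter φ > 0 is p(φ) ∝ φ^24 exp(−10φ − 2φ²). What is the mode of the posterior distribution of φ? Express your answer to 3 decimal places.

φ̂_MAP = 1.500

ℓ'(φ) = 24/φ − 10 − 4φ. Setting this to zero and multiplying by φ: 4φ² + 10φ − 24 = 0.
φ = (−10 + √(10² + 4·4·24)) / (2·4) = (−10 + √484) / 8 = (−10 + 22)/8 = 3/2.
ℓ''(φ) = −24/φ² − 4 < 0, confirming a maximum.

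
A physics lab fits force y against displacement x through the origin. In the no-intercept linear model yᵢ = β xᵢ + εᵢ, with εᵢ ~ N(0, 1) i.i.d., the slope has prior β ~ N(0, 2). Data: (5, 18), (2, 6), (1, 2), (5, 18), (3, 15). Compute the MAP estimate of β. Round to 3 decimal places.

β̂_MAP = 3.705

log p(β | y) = −Σ(yᵢ − βxᵢ)²/(2·1) − β²/(2·2) + const.
Setting the derivative to zero: Σxᵢ(yᵢ − βxᵢ)/1 − β/2 = 0, so β = Σxᵢyᵢ / (Σxᵢ² + σ²/τ²).
Σxᵢyᵢ = 5·18 + 2·6 + 1·2 + 5·18 + 3·15 = 239; Σxᵢ² = 64; σ²/τ² = 0.5.
β̂_MAP = 239 / (64 + 0.5) = 239/64.5 ≈ 3.705.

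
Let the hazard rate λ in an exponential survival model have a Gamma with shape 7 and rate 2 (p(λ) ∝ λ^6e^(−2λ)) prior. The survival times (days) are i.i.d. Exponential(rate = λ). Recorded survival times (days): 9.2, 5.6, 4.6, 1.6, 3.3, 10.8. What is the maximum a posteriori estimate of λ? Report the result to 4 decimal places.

The Exponential(rate=λ) likelihood is ∝ λ^n e^(−λΣtᵢ). Here n = 6 and Σtᵢ = 9.2 + 5.6 + 4.6 + 1.6 + 3.3 + 10.8 = 35.1.
Posterior ∝ λ^6e^(−2λ) · λ^6e^(−35.1λ) = λ^12e^(−37.1λ), i.e. Gamma(13, 37.1).
Mode = (a−1)/b = 12/37.1 ≈ 0.3235.

λ̂_MAP = 0.3235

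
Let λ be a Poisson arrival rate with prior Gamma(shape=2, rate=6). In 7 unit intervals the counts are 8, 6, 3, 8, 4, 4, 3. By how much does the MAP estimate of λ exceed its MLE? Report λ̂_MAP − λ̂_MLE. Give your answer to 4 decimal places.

Σxᵢ = 36. Posterior is Gamma(38, 13); MAP = (38−1)/13 = 37/13 ≈ 2.84615.
MLE = x̄ = 36/7 ≈ 5.14286.
Difference = 37/13 − 36/7 = -209/91 ≈ -2.2967.

MAP − MLE = -2.2967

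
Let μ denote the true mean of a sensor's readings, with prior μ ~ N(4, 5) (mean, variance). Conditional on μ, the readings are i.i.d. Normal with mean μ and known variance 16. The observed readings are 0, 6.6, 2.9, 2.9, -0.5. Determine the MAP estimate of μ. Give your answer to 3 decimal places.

μ̂_MAP = 3.012

n = 5; x̄ = (0 + 6.6 + 2.9 + 2.9 + (-0.5))/5 = 11.9/5 = 2.38.
For a Normal prior and Normal likelihood with known variance, the posterior is Normal; its mode equals its mean, the precision-weighted average.
Prior precision 1/σ₀² = 1/5 = 0.2; data precision n/σ² = 5/16 = 0.3125.
μ̂ = (0.2·4 + 0.3125·2.38) / (0.2 + 0.3125) = 1.54375/0.5125 = 247/82 ≈ 3.012.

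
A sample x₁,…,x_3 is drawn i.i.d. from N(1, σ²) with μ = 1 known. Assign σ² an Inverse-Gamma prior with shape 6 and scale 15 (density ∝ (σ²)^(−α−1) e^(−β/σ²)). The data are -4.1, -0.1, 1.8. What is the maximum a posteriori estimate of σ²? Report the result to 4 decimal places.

σ̂²_MAP = 3.4035

Sum of squared deviations about the known mean: SS = (-4.1−1)² + (-0.1−1)² + (1.8−1)² = 27.86.
The Normal likelihood contributes (σ²)^(−n/2) exp(−SS/(2σ²)), so the posterior is Inverse-Gamma(α + n/2, β + SS/2) = Inverse-Gamma(7.5, 28.93).
The mode of Inverse-Gamma(a, b) is b/(a+1) = 28.93/8.5 ≈ 3.4035.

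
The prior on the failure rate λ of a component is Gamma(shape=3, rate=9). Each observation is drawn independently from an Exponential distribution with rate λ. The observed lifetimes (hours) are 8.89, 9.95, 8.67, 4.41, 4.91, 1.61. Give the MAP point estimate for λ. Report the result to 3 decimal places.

The Exponential(rate=λ) likelihood is ∝ λ^n e^(−λΣtᵢ). Here n = 6 and Σtᵢ = 8.89 + 9.95 + 8.67 + 4.41 + 4.91 + 1.61 = 38.44.
Posterior ∝ λ^2e^(−9λ) · λ^6e^(−38.44λ) = λ^8e^(−47.44λ), i.e. Gamma(9, 47.44).
Mode = (a−1)/b = 8/47.44 ≈ 0.169.

λ̂_MAP = 0.169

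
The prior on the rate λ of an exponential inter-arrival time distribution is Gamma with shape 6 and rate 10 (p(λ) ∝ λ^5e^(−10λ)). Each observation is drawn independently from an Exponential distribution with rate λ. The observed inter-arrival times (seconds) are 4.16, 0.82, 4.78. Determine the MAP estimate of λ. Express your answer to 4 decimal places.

λ̂_MAP = 0.4049

The Exponential(rate=λ) likelihood is ∝ λ^n e^(−λΣtᵢ). Here n = 3 and Σtᵢ = 4.16 + 0.82 + 4.78 = 9.76.
Posterior ∝ λ^5e^(−10λ) · λ^3e^(−9.76λ) = λ^8e^(−19.76λ), i.e. Gamma(9, 19.76).
Mode = (a−1)/b = 8/19.76 ≈ 0.4049.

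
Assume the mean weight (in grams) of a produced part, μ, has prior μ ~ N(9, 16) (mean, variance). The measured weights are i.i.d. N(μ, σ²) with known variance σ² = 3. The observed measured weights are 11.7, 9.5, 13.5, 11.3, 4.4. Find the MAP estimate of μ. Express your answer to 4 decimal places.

n = 5; x̄ = (11.7 + 9.5 + 13.5 + 11.3 + 4.4)/5 = 50.4/5 = 10.08.
For a Normal prior and Normal likelihood with known variance, the posterior is Normal; its mode equals its mean, the precision-weighted average.
Prior precision 1/σ₀² = 1/16 = 0.0625; data precision n/σ² = 5/3.
μ̂ = (0.0625·9 + (5/3)·10.08) / (0.0625 + 5/3) = 17.3625/(83/48) = 4167/415 ≈ 10.0410.

μ̂_MAP = 10.0410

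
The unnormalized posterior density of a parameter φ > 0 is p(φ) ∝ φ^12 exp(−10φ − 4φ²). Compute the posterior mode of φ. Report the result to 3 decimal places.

φ̂_MAP = 0.750

ℓ'(φ) = 12/φ − 10 − 8φ. Setting this to zero and multiplying by φ: 8φ² + 10φ − 12 = 0.
φ = (−10 + √(10² + 4·8·12)) / (2·8) = (−10 + √484) / 16 = (−10 + 22)/16 = 3/4.
ℓ''(φ) = −12/φ² − 8 < 0, confirming a maximum.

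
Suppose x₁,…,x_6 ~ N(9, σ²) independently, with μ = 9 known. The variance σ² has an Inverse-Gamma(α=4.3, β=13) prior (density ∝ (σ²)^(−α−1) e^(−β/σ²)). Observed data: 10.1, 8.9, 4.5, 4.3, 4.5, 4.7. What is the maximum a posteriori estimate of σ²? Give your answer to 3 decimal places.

Sum of squared deviations about the known mean: SS = (10.1−9)² + (8.9−9)² + (4.5−9)² + (4.3−9)² + (4.5−9)² + (4.7−9)² = 82.3.
The Normal likelihood contributes (σ²)^(−n/2) exp(−SS/(2σ²)), so the posterior is Inverse-Gamma(α + n/2, β + SS/2) = Inverse-Gamma(7.3, 54.15).
The mode of Inverse-Gamma(a, b) is b/(a+1) = 54.15/8.3 ≈ 6.524.

σ̂²_MAP = 6.524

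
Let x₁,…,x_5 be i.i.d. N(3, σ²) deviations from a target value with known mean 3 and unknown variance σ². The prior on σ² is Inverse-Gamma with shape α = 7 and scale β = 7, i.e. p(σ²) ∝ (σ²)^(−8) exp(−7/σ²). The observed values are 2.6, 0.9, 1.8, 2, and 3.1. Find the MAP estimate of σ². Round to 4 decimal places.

σ̂²_MAP = 1.0010

Sum of squared deviations about the known mean: SS = (2.6−3)² + (0.9−3)² + (1.8−3)² + (2−3)² + (3.1−3)² = 7.02.
The Normal likelihood contributes (σ²)^(−n/2) exp(−SS/(2σ²)), so the posterior is Inverse-Gamma(α + n/2, β + SS/2) = Inverse-Gamma(9.5, 10.51).
The mode of Inverse-Gamma(a, b) is b/(a+1) = 10.51/10.5 ≈ 1.0010.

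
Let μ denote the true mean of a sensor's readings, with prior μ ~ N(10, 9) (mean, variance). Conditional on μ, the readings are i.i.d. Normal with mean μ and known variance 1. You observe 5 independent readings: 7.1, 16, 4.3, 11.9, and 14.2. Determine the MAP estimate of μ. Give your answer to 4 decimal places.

n = 5; x̄ = (7.1 + 16 + 4.3 + 11.9 + 14.2)/5 = 53.5/5 = 10.7.
For a Normal prior and Normal likelihood with known variance, the posterior is Normal; its mode equals its mean, the precision-weighted average.
Prior precision 1/σ₀² = 1/9; data precision n/σ² = 5/1 = 5.
μ̂ = ((1/9)·10 + 5·10.7) / (1/9 + 5) = (983/18)/(46/9) = 983/92 ≈ 10.6848.

μ̂_MAP = 10.6848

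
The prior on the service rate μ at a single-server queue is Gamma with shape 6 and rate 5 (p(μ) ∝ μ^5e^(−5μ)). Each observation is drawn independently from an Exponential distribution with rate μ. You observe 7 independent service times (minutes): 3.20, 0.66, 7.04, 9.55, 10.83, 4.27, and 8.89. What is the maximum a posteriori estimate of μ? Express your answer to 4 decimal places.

The Exponential(rate=μ) likelihood is ∝ μ^n e^(−μΣtᵢ). Here n = 7 and Σtᵢ = 3.20 + 0.66 + 7.04 + 9.55 + 10.83 + 4.27 + 8.89 = 44.44.
Posterior ∝ μ^5e^(−5μ) · μ^7e^(−44.44μ) = μ^12e^(−49.44μ), i.e. Gamma(13, 49.44).
Mode = (a−1)/b = 12/49.44 ≈ 0.2427.

μ̂_MAP = 0.2427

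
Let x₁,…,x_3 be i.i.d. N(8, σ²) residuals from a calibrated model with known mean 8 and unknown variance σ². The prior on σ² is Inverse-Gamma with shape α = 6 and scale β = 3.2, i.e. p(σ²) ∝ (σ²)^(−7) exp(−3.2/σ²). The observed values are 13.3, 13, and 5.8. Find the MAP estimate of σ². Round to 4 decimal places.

σ̂²_MAP = 3.7841

Sum of squared deviations about the known mean: SS = (13.3−8)² + (13−8)² + (5.8−8)² = 57.93.
The Normal likelihood contributes (σ²)^(−n/2) exp(−SS/(2σ²)), so the posterior is Inverse-Gamma(α + n/2, β + SS/2) = Inverse-Gamma(7.5, 32.165).
The mode of Inverse-Gamma(a, b) is b/(a+1) = 32.165/8.5 ≈ 3.7841.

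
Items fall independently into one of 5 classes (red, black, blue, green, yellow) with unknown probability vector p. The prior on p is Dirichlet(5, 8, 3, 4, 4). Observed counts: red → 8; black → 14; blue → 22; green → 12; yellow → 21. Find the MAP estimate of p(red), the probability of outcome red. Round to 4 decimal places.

The posterior is Dirichlet(αᵢ + nᵢ) = Dirichlet(13, 22, 25, 16, 25).
For a Dirichlet(a₁,…,a_K) with all aᵢ > 1, the mode has j-th component (aⱼ − 1)/(Σaᵢ − K).
Here Σaᵢ = 101 and K = 5, so p(red) = (13 − 1)/(101 − 5) = 12/96 ≈ 0.1250.

MAP estimate of p(red) = 0.1250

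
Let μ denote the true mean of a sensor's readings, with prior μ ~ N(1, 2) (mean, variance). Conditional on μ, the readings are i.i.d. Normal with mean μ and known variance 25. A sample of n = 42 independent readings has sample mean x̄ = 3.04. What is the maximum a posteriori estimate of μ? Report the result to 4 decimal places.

n = 42, x̄ = 3.04.
For a Normal prior and Normal likelihood with known variance, the posterior is Normal; its mode equals its mean, the precision-weighted average.
Prior precision 1/σ₀² = 1/2 = 0.5; data precision n/σ² = 42/25 = 1.68.
μ̂ = (0.5·1 + 1.68·3.04) / (0.5 + 1.68) = 5.6072/2.18 = 7009/2725 ≈ 2.5721.

μ̂_MAP = 2.5721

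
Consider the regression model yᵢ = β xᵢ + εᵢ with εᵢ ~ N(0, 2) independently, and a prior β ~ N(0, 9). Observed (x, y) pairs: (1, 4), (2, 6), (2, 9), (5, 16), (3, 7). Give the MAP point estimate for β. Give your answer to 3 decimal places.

log p(β | y) = −Σ(yᵢ − βxᵢ)²/(2·2) − β²/(2·9) + const.
Setting the derivative to zero: Σxᵢ(yᵢ − βxᵢ)/2 − β/9 = 0, so β = Σxᵢyᵢ / (Σxᵢ² + σ²/τ²).
Σxᵢyᵢ = 1·4 + 2·6 + 2·9 + 5·16 + 3·7 = 135; Σxᵢ² = 43; σ²/τ² = 2/9.
β̂_MAP = 135 / (43 + 2/9) = 135/(389/9) = 1215/389 ≈ 3.123.

β̂_MAP = 3.123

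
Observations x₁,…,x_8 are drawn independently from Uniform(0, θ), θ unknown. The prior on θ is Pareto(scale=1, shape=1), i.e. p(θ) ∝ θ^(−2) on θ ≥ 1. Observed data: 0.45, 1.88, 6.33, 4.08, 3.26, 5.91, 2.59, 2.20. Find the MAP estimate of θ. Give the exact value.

The Uniform(0, θ) likelihood is θ^(−n) for θ ≥ max(xᵢ), zero otherwise. Here max(xᵢ) = 6.33.
Posterior ∝ θ^(−2) · θ^(−8) = θ^(−10) on θ ≥ max(1, 6.33) = 6.33.
This density is strictly decreasing in θ, so the posterior mode lies at the lower boundary of the support.

θ̂_MAP = 6.33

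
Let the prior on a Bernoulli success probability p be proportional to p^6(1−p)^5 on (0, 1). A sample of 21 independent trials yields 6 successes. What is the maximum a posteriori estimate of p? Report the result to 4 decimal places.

The prior density ∝ p^6(1−p)^5 is the kernel of Beta(7, 6).
Data: 6 successes in 21 trials. The binomial likelihood contributes p^6(1−p)^15, so the posterior is Beta(7+6, 6+15) = Beta(13, 21).
For Beta(a, b) with a, b > 1 the mode is (a−1)/(a+b−2) = 12/32 ≈ 0.3750.

p̂_MAP = 0.3750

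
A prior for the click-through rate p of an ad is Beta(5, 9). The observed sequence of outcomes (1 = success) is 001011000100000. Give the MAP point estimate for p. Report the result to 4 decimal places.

p̂_MAP = 0.2963

Prior: Beta(5, 9).
Data: 4 successes in 15 trials (from the sequence). The binomial likelihood contributes p^4(1−p)^11, so the posterior is Beta(5+4, 9+11) = Beta(9, 20).
For Beta(a, b) with a, b > 1 the mode is (a−1)/(a+b−2) = 8/27 ≈ 0.2963.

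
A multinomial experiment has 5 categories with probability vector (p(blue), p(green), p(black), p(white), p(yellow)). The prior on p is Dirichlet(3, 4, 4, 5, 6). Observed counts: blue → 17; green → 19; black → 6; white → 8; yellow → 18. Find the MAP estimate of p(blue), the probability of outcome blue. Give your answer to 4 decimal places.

The posterior is Dirichlet(αᵢ + nᵢ) = Dirichlet(20, 23, 10, 13, 24).
For a Dirichlet(a₁,…,a_K) with all aᵢ > 1, the mode has j-th component (aⱼ − 1)/(Σaᵢ − K).
Here Σaᵢ = 90 and K = 5, so p(blue) = (20 − 1)/(90 − 5) = 19/85 ≈ 0.2235.

MAP estimate of p(blue) = 0.2235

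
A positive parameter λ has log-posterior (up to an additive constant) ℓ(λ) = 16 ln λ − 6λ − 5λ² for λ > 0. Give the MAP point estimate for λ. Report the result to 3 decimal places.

λ̂_MAP = 1.000

ℓ'(λ) = 16/λ − 6 − 10λ. Setting this to zero and multiplying by λ: 10λ² + 6λ − 16 = 0.
λ = (−6 + √(6² + 4·10·16)) / (2·10) = (−6 + √676) / 20 = (−6 + 26)/20 = 1.
ℓ''(λ) = −16/λ² − 10 < 0, confirming a maximum.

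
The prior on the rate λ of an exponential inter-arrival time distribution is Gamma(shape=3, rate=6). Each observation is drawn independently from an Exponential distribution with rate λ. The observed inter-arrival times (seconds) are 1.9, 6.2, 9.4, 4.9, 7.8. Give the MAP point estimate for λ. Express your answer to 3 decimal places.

The Exponential(rate=λ) likelihood is ∝ λ^n e^(−λΣtᵢ). Here n = 5 and Σtᵢ = 1.9 + 6.2 + 9.4 + 4.9 + 7.8 = 30.2.
Posterior ∝ λ^2e^(−6λ) · λ^5e^(−30.2λ) = λ^7e^(−36.2λ), i.e. Gamma(8, 36.2).
Mode = (a−1)/b = 7/36.2 ≈ 0.193.

λ̂_MAP = 0.193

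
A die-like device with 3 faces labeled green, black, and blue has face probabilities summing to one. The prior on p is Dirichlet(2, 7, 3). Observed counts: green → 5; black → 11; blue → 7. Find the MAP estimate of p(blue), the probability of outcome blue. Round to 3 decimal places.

The posterior is Dirichlet(αᵢ + nᵢ) = Dirichlet(7, 18, 10).
For a Dirichlet(a₁,…,a_K) with all aᵢ > 1, the mode has j-th component (aⱼ − 1)/(Σaᵢ − K).
Here Σaᵢ = 35 and K = 3, so p(blue) = (10 − 1)/(35 − 3) = 9/32 ≈ 0.281.

MAP estimate of p(blue) = 0.281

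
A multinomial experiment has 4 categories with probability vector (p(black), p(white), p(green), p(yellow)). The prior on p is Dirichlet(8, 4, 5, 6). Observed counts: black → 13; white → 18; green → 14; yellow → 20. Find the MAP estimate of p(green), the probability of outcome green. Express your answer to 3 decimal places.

MAP estimate of p(green) = 0.214

The posterior is Dirichlet(αᵢ + nᵢ) = Dirichlet(21, 22, 19, 26).
For a Dirichlet(a₁,…,a_K) with all aᵢ > 1, the mode has j-th component (aⱼ − 1)/(Σaᵢ − K).
Here Σaᵢ = 88 and K = 4, so p(green) = (19 − 1)/(88 − 4) = 18/84 ≈ 0.214.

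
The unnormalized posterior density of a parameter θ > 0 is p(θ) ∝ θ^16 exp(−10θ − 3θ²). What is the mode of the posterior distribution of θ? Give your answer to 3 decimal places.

θ̂_MAP = 1.000

ℓ'(θ) = 16/θ − 10 − 6θ. Setting this to zero and multiplying by θ: 6θ² + 10θ − 16 = 0.
θ = (−10 + √(10² + 4·6·16)) / (2·6) = (−10 + √484) / 12 = (−10 + 22)/12 = 1.
ℓ''(θ) = −16/θ² − 6 < 0, confirming a maximum.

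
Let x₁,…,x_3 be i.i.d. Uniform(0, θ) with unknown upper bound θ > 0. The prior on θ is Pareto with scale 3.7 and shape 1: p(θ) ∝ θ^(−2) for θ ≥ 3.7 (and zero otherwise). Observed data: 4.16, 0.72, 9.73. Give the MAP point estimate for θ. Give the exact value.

θ̂_MAP = 9.73

The Uniform(0, θ) likelihood is θ^(−n) for θ ≥ max(xᵢ), zero otherwise. Here max(xᵢ) = 9.73.
Posterior ∝ θ^(−2) · θ^(−3) = θ^(−5) on θ ≥ max(3.7, 9.73) = 9.73.
This density is strictly decreasing in θ, so the posterior mode lies at the lower boundary of the support.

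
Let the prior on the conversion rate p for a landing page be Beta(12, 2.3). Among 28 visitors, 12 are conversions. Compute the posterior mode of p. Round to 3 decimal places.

Prior: Beta(12, 2.3).
Data: 12 successes in 28 trials. The binomial likelihood contributes p^12(1−p)^16, so the posterior is Beta(12+12, 2.3+16) = Beta(24, 18.3).
For Beta(a, b) with a, b > 1 the mode is (a−1)/(a+b−2) = 23/40.3 ≈ 0.571.

p̂_MAP = 0.571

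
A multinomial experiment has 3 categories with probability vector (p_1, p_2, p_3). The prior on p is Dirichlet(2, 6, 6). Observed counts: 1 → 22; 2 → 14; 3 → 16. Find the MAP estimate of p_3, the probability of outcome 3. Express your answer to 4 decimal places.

The posterior is Dirichlet(αᵢ + nᵢ) = Dirichlet(24, 20, 22).
For a Dirichlet(a₁,…,a_K) with all aᵢ > 1, the mode has j-th component (aⱼ − 1)/(Σaᵢ − K).
Here Σaᵢ = 66 and K = 3, so p_3 = (22 − 1)/(66 − 3) = 21/63 ≈ 0.3333.

MAP estimate: 0.3333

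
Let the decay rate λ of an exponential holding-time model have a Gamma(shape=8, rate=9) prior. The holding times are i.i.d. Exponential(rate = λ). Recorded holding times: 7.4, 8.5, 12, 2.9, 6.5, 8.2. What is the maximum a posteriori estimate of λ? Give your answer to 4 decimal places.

The Exponential(rate=λ) likelihood is ∝ λ^n e^(−λΣtᵢ). Here n = 6 and Σtᵢ = 7.4 + 8.5 + 12 + 2.9 + 6.5 + 8.2 = 45.5.
Posterior ∝ λ^7e^(−9λ) · λ^6e^(−45.5λ) = λ^13e^(−54.5λ), i.e. Gamma(14, 54.5).
Mode = (a−1)/b = 13/54.5 ≈ 0.2385.

λ̂_MAP = 0.2385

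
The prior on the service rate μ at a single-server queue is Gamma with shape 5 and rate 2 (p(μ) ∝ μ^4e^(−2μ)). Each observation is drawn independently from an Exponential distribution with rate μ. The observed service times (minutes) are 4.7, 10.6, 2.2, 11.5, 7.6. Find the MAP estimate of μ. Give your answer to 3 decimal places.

The Exponential(rate=μ) likelihood is ∝ μ^n e^(−μΣtᵢ). Here n = 5 and Σtᵢ = 4.7 + 10.6 + 2.2 + 11.5 + 7.6 = 36.6.
Posterior ∝ μ^4e^(−2μ) · μ^5e^(−36.6μ) = μ^9e^(−38.6μ), i.e. Gamma(10, 38.6).
Mode = (a−1)/b = 9/38.6 ≈ 0.233.

μ̂_MAP = 0.233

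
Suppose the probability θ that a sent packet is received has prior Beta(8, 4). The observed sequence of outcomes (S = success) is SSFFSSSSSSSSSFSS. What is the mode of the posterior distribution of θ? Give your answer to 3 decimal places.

θ̂_MAP = 0.769

Prior: Beta(8, 4).
Data: 13 successes in 16 trials (from the sequence). The binomial likelihood contributes θ^13(1−θ)^3, so the posterior is Beta(8+13, 4+3) = Beta(21, 7).
For Beta(a, b) with a, b > 1 the mode is (a−1)/(a+b−2) = 20/26 ≈ 0.769.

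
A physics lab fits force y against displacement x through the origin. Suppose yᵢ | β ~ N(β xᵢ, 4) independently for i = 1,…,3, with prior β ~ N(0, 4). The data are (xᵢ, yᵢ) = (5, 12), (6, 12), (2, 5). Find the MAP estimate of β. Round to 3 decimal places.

log p(β | y) = −Σ(yᵢ − βxᵢ)²/(2·4) − β²/(2·4) + const.
Setting the derivative to zero: Σxᵢ(yᵢ − βxᵢ)/4 − β/4 = 0, so β = Σxᵢyᵢ / (Σxᵢ² + σ²/τ²).
Σxᵢyᵢ = 5·12 + 6·12 + 2·5 = 142; Σxᵢ² = 65; σ²/τ² = 1.
β̂_MAP = 142 / (65 + 1) = 142/66 ≈ 2.152.

β̂_MAP = 2.152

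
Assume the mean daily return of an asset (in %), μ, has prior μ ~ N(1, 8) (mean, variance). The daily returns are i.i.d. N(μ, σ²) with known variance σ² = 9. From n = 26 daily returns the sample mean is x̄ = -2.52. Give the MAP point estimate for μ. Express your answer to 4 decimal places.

μ̂_MAP = -2.3740

n = 26, x̄ = -2.52.
For a Normal prior and Normal likelihood with known variance, the posterior is Normal; its mode equals its mean, the precision-weighted average.
Prior precision 1/σ₀² = 1/8 = 0.125; data precision n/σ² = 26/9.
μ̂ = (0.125·1 + (26/9)·(-2.52)) / (0.125 + 26/9) = (-7.155)/(217/72) = -12879/5425 ≈ -2.3740.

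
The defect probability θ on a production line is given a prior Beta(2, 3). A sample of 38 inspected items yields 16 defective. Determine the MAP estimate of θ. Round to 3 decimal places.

θ̂_MAP = 0.415

Prior: Beta(2, 3).
Data: 16 successes in 38 trials. The binomial likelihood contributes θ^16(1−θ)^22, so the posterior is Beta(2+16, 3+22) = Beta(18, 25).
For Beta(a, b) with a, b > 1 the mode is (a−1)/(a+b−2) = 17/41 ≈ 0.415.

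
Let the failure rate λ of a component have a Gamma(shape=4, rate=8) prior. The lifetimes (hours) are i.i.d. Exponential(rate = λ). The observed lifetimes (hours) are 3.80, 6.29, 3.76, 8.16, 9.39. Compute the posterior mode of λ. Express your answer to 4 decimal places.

λ̂_MAP = 0.2030

The Exponential(rate=λ) likelihood is ∝ λ^n e^(−λΣtᵢ). Here n = 5 and Σtᵢ = 3.80 + 6.29 + 3.76 + 8.16 + 9.39 = 31.40.
Posterior ∝ λ^3e^(−8λ) · λ^5e^(−31.40λ) = λ^8e^(−39.40λ), i.e. Gamma(9, 39.40).
Mode = (a−1)/b = 8/39.40 ≈ 0.2030.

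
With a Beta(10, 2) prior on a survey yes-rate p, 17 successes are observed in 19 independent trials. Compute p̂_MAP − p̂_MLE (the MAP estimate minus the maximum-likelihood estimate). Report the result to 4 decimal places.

MAP − MLE = 0.0018

Posterior is Beta(27, 4); MAP = (27−1)/(31−2) = 26/29 ≈ 0.89655.
MLE ignores the prior: p̂_MLE = k/n = 17/19 ≈ 0.89474.
Difference = 26/29 − 17/19 = 1/551 ≈ 0.0018.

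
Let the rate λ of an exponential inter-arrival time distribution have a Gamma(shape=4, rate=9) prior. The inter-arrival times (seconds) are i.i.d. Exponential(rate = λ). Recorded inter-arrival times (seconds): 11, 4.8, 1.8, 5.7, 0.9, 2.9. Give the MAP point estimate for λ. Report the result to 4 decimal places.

The Exponential(rate=λ) likelihood is ∝ λ^n e^(−λΣtᵢ). Here n = 6 and Σtᵢ = 11 + 4.8 + 1.8 + 5.7 + 0.9 + 2.9 = 27.1.
Posterior ∝ λ^3e^(−9λ) · λ^6e^(−27.1λ) = λ^9e^(−36.1λ), i.e. Gamma(10, 36.1).
Mode = (a−1)/b = 9/36.1 ≈ 0.2493.

λ̂_MAP = 0.2493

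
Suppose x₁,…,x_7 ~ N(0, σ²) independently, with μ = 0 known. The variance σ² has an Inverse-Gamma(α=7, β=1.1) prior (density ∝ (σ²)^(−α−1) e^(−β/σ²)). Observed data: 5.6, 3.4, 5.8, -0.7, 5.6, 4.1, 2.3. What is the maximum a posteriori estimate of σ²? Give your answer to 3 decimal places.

Sum of squared deviations about the known mean: SS = (5.6−0)² + (3.4−0)² + (5.8−0)² + (-0.7−0)² + (5.6−0)² + (4.1−0)² + (2.3−0)² = 130.51.
The Normal likelihood contributes (σ²)^(−n/2) exp(−SS/(2σ²)), so the posterior is Inverse-Gamma(α + n/2, β + SS/2) = Inverse-Gamma(10.5, 66.355).
The mode of Inverse-Gamma(a, b) is b/(a+1) = 66.355/11.5 ≈ 5.770.

σ̂²_MAP = 5.770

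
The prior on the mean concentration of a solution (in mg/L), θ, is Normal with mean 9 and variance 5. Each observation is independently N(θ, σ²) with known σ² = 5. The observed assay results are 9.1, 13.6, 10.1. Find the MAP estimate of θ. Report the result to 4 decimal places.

θ̂_MAP = 10.4500

n = 3; x̄ = (9.1 + 13.6 + 10.1)/3 = 32.8/3 = 164/15 ≈ 10.9333.
For a Normal prior and Normal likelihood with known variance, the posterior is Normal; its mode equals its mean, the precision-weighted average.
Prior precision 1/σ₀² = 1/5 = 0.2; data precision n/σ² = 3/5 = 0.6.
θ̂ = (0.2·9 + 0.6·(164/15)) / (0.2 + 0.6) = 8.36/0.8 = 10.4500.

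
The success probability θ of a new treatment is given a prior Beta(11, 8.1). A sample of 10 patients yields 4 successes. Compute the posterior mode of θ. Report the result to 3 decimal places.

θ̂_MAP = 0.517

Prior: Beta(11, 8.1).
Data: 4 successes in 10 trials. The binomial likelihood contributes θ^4(1−θ)^6, so the posterior is Beta(11+4, 8.1+6) = Beta(15, 14.1).
For Beta(a, b) with a, b > 1 the mode is (a−1)/(a+b−2) = 14/27.1 ≈ 0.517.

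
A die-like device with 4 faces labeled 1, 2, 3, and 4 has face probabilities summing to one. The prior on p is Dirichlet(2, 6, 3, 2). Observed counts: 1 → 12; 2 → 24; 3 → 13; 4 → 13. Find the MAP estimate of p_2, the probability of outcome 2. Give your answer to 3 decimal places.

The posterior is Dirichlet(αᵢ + nᵢ) = Dirichlet(14, 30, 16, 15).
For a Dirichlet(a₁,…,a_K) with all aᵢ > 1, the mode has j-th component (aⱼ − 1)/(Σaᵢ − K).
Here Σaᵢ = 75 and K = 4, so p_2 = (30 − 1)/(75 − 4) = 29/71 ≈ 0.408.

MAP estimate: 0.408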